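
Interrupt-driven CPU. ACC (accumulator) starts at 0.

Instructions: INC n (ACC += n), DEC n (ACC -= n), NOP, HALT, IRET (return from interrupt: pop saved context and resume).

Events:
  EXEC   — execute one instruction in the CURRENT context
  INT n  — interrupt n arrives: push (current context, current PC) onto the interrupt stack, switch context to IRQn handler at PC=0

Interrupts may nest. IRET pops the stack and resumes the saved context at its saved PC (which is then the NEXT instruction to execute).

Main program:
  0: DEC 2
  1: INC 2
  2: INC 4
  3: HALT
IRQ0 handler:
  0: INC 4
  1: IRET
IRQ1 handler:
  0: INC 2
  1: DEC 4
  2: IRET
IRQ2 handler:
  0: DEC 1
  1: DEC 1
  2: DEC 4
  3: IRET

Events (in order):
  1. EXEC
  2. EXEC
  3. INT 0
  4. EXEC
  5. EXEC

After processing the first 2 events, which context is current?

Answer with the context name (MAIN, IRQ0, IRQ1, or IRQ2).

Event 1 (EXEC): [MAIN] PC=0: DEC 2 -> ACC=-2
Event 2 (EXEC): [MAIN] PC=1: INC 2 -> ACC=0

Answer: MAIN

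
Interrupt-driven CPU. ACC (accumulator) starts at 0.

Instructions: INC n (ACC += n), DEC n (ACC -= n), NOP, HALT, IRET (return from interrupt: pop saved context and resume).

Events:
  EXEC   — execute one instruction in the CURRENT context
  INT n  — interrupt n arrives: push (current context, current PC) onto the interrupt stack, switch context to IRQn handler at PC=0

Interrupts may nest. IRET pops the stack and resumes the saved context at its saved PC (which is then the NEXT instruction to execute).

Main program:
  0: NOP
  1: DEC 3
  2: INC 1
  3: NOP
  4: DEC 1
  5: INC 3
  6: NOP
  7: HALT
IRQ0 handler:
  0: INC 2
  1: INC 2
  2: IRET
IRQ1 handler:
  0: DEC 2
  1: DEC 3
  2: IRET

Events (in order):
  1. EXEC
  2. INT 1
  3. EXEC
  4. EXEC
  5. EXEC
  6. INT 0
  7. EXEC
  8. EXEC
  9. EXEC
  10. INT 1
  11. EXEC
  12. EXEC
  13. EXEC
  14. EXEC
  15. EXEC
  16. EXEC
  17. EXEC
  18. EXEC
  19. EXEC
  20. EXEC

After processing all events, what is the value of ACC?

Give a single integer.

Answer: -6

Derivation:
Event 1 (EXEC): [MAIN] PC=0: NOP
Event 2 (INT 1): INT 1 arrives: push (MAIN, PC=1), enter IRQ1 at PC=0 (depth now 1)
Event 3 (EXEC): [IRQ1] PC=0: DEC 2 -> ACC=-2
Event 4 (EXEC): [IRQ1] PC=1: DEC 3 -> ACC=-5
Event 5 (EXEC): [IRQ1] PC=2: IRET -> resume MAIN at PC=1 (depth now 0)
Event 6 (INT 0): INT 0 arrives: push (MAIN, PC=1), enter IRQ0 at PC=0 (depth now 1)
Event 7 (EXEC): [IRQ0] PC=0: INC 2 -> ACC=-3
Event 8 (EXEC): [IRQ0] PC=1: INC 2 -> ACC=-1
Event 9 (EXEC): [IRQ0] PC=2: IRET -> resume MAIN at PC=1 (depth now 0)
Event 10 (INT 1): INT 1 arrives: push (MAIN, PC=1), enter IRQ1 at PC=0 (depth now 1)
Event 11 (EXEC): [IRQ1] PC=0: DEC 2 -> ACC=-3
Event 12 (EXEC): [IRQ1] PC=1: DEC 3 -> ACC=-6
Event 13 (EXEC): [IRQ1] PC=2: IRET -> resume MAIN at PC=1 (depth now 0)
Event 14 (EXEC): [MAIN] PC=1: DEC 3 -> ACC=-9
Event 15 (EXEC): [MAIN] PC=2: INC 1 -> ACC=-8
Event 16 (EXEC): [MAIN] PC=3: NOP
Event 17 (EXEC): [MAIN] PC=4: DEC 1 -> ACC=-9
Event 18 (EXEC): [MAIN] PC=5: INC 3 -> ACC=-6
Event 19 (EXEC): [MAIN] PC=6: NOP
Event 20 (EXEC): [MAIN] PC=7: HALT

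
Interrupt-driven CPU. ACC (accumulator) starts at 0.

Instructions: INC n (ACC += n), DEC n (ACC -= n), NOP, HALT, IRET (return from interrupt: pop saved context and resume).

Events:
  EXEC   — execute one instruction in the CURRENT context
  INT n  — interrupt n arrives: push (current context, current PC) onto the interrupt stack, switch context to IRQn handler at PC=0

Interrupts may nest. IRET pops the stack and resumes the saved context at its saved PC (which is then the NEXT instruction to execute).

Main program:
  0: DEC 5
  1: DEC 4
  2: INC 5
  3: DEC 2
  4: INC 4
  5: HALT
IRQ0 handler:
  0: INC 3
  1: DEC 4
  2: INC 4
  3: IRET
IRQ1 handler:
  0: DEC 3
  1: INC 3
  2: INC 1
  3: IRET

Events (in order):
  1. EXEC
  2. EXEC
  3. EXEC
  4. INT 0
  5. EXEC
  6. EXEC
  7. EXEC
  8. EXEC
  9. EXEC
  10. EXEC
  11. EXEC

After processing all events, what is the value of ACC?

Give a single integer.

Answer: 1

Derivation:
Event 1 (EXEC): [MAIN] PC=0: DEC 5 -> ACC=-5
Event 2 (EXEC): [MAIN] PC=1: DEC 4 -> ACC=-9
Event 3 (EXEC): [MAIN] PC=2: INC 5 -> ACC=-4
Event 4 (INT 0): INT 0 arrives: push (MAIN, PC=3), enter IRQ0 at PC=0 (depth now 1)
Event 5 (EXEC): [IRQ0] PC=0: INC 3 -> ACC=-1
Event 6 (EXEC): [IRQ0] PC=1: DEC 4 -> ACC=-5
Event 7 (EXEC): [IRQ0] PC=2: INC 4 -> ACC=-1
Event 8 (EXEC): [IRQ0] PC=3: IRET -> resume MAIN at PC=3 (depth now 0)
Event 9 (EXEC): [MAIN] PC=3: DEC 2 -> ACC=-3
Event 10 (EXEC): [MAIN] PC=4: INC 4 -> ACC=1
Event 11 (EXEC): [MAIN] PC=5: HALT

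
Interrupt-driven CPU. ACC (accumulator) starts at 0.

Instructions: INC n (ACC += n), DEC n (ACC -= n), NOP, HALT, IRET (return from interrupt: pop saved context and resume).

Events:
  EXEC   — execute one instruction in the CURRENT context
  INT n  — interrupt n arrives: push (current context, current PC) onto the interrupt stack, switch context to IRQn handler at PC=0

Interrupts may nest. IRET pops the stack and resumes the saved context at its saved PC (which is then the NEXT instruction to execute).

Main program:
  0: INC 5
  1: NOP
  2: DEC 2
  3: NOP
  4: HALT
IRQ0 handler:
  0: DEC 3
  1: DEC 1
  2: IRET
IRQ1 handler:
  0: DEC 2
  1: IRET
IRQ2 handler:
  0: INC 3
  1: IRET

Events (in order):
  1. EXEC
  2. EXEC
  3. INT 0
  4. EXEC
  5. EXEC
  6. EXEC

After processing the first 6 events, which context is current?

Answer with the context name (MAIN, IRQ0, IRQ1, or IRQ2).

Event 1 (EXEC): [MAIN] PC=0: INC 5 -> ACC=5
Event 2 (EXEC): [MAIN] PC=1: NOP
Event 3 (INT 0): INT 0 arrives: push (MAIN, PC=2), enter IRQ0 at PC=0 (depth now 1)
Event 4 (EXEC): [IRQ0] PC=0: DEC 3 -> ACC=2
Event 5 (EXEC): [IRQ0] PC=1: DEC 1 -> ACC=1
Event 6 (EXEC): [IRQ0] PC=2: IRET -> resume MAIN at PC=2 (depth now 0)

Answer: MAIN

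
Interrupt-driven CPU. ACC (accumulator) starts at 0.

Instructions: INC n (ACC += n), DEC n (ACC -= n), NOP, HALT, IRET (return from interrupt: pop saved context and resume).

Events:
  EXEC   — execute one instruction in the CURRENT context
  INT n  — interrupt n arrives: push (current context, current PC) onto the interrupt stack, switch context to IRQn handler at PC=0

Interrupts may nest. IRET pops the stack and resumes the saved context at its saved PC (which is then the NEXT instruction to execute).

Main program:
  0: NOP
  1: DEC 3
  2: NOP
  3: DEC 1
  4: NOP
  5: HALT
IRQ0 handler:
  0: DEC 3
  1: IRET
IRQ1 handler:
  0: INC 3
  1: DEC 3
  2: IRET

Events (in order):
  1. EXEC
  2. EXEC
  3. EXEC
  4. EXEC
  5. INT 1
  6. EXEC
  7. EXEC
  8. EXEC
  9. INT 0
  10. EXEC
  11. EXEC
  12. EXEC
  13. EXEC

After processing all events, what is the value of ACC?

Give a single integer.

Event 1 (EXEC): [MAIN] PC=0: NOP
Event 2 (EXEC): [MAIN] PC=1: DEC 3 -> ACC=-3
Event 3 (EXEC): [MAIN] PC=2: NOP
Event 4 (EXEC): [MAIN] PC=3: DEC 1 -> ACC=-4
Event 5 (INT 1): INT 1 arrives: push (MAIN, PC=4), enter IRQ1 at PC=0 (depth now 1)
Event 6 (EXEC): [IRQ1] PC=0: INC 3 -> ACC=-1
Event 7 (EXEC): [IRQ1] PC=1: DEC 3 -> ACC=-4
Event 8 (EXEC): [IRQ1] PC=2: IRET -> resume MAIN at PC=4 (depth now 0)
Event 9 (INT 0): INT 0 arrives: push (MAIN, PC=4), enter IRQ0 at PC=0 (depth now 1)
Event 10 (EXEC): [IRQ0] PC=0: DEC 3 -> ACC=-7
Event 11 (EXEC): [IRQ0] PC=1: IRET -> resume MAIN at PC=4 (depth now 0)
Event 12 (EXEC): [MAIN] PC=4: NOP
Event 13 (EXEC): [MAIN] PC=5: HALT

Answer: -7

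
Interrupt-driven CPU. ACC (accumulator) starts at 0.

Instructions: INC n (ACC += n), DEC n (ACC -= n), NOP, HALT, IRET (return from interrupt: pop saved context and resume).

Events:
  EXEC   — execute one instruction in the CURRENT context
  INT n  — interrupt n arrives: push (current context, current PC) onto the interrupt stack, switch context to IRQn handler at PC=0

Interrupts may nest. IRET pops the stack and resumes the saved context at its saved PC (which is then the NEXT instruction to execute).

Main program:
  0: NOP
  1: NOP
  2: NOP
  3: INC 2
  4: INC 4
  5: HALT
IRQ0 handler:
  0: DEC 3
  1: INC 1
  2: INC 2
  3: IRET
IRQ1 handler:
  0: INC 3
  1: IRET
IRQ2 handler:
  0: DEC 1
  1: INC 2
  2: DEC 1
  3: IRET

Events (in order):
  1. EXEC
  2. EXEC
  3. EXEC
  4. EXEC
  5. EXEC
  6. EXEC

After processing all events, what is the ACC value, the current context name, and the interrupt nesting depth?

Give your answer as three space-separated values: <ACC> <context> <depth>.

Answer: 6 MAIN 0

Derivation:
Event 1 (EXEC): [MAIN] PC=0: NOP
Event 2 (EXEC): [MAIN] PC=1: NOP
Event 3 (EXEC): [MAIN] PC=2: NOP
Event 4 (EXEC): [MAIN] PC=3: INC 2 -> ACC=2
Event 5 (EXEC): [MAIN] PC=4: INC 4 -> ACC=6
Event 6 (EXEC): [MAIN] PC=5: HALT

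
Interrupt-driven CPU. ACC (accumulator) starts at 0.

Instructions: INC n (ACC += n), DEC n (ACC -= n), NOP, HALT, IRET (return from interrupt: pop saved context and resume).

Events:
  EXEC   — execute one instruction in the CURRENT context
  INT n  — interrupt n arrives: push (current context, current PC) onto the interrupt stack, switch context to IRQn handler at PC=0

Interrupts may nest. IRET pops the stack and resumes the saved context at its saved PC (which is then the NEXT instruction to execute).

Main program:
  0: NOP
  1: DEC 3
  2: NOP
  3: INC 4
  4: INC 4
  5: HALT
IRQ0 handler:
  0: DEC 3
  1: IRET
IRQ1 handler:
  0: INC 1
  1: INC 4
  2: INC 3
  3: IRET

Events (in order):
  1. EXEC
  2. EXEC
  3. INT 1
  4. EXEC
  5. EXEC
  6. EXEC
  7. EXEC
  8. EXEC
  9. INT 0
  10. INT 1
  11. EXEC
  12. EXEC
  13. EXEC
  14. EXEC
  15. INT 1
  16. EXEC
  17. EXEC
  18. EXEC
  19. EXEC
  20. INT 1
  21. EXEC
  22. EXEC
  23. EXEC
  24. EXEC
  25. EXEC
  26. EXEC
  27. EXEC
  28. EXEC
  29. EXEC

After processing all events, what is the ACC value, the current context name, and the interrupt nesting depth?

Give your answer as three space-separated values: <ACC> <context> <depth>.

Event 1 (EXEC): [MAIN] PC=0: NOP
Event 2 (EXEC): [MAIN] PC=1: DEC 3 -> ACC=-3
Event 3 (INT 1): INT 1 arrives: push (MAIN, PC=2), enter IRQ1 at PC=0 (depth now 1)
Event 4 (EXEC): [IRQ1] PC=0: INC 1 -> ACC=-2
Event 5 (EXEC): [IRQ1] PC=1: INC 4 -> ACC=2
Event 6 (EXEC): [IRQ1] PC=2: INC 3 -> ACC=5
Event 7 (EXEC): [IRQ1] PC=3: IRET -> resume MAIN at PC=2 (depth now 0)
Event 8 (EXEC): [MAIN] PC=2: NOP
Event 9 (INT 0): INT 0 arrives: push (MAIN, PC=3), enter IRQ0 at PC=0 (depth now 1)
Event 10 (INT 1): INT 1 arrives: push (IRQ0, PC=0), enter IRQ1 at PC=0 (depth now 2)
Event 11 (EXEC): [IRQ1] PC=0: INC 1 -> ACC=6
Event 12 (EXEC): [IRQ1] PC=1: INC 4 -> ACC=10
Event 13 (EXEC): [IRQ1] PC=2: INC 3 -> ACC=13
Event 14 (EXEC): [IRQ1] PC=3: IRET -> resume IRQ0 at PC=0 (depth now 1)
Event 15 (INT 1): INT 1 arrives: push (IRQ0, PC=0), enter IRQ1 at PC=0 (depth now 2)
Event 16 (EXEC): [IRQ1] PC=0: INC 1 -> ACC=14
Event 17 (EXEC): [IRQ1] PC=1: INC 4 -> ACC=18
Event 18 (EXEC): [IRQ1] PC=2: INC 3 -> ACC=21
Event 19 (EXEC): [IRQ1] PC=3: IRET -> resume IRQ0 at PC=0 (depth now 1)
Event 20 (INT 1): INT 1 arrives: push (IRQ0, PC=0), enter IRQ1 at PC=0 (depth now 2)
Event 21 (EXEC): [IRQ1] PC=0: INC 1 -> ACC=22
Event 22 (EXEC): [IRQ1] PC=1: INC 4 -> ACC=26
Event 23 (EXEC): [IRQ1] PC=2: INC 3 -> ACC=29
Event 24 (EXEC): [IRQ1] PC=3: IRET -> resume IRQ0 at PC=0 (depth now 1)
Event 25 (EXEC): [IRQ0] PC=0: DEC 3 -> ACC=26
Event 26 (EXEC): [IRQ0] PC=1: IRET -> resume MAIN at PC=3 (depth now 0)
Event 27 (EXEC): [MAIN] PC=3: INC 4 -> ACC=30
Event 28 (EXEC): [MAIN] PC=4: INC 4 -> ACC=34
Event 29 (EXEC): [MAIN] PC=5: HALT

Answer: 34 MAIN 0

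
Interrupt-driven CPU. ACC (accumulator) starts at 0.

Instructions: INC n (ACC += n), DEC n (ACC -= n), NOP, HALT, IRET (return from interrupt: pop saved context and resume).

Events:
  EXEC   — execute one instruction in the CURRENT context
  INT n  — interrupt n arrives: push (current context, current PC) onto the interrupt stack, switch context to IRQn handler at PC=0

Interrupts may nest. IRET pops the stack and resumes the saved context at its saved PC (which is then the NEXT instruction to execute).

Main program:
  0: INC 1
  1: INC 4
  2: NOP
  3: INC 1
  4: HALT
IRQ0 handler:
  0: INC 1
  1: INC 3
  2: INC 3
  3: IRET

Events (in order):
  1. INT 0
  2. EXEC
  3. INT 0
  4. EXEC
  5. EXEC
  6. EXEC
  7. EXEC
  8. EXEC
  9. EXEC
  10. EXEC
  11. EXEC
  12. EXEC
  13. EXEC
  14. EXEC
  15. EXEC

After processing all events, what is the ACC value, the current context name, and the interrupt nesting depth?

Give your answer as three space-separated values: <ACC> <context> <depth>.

Answer: 20 MAIN 0

Derivation:
Event 1 (INT 0): INT 0 arrives: push (MAIN, PC=0), enter IRQ0 at PC=0 (depth now 1)
Event 2 (EXEC): [IRQ0] PC=0: INC 1 -> ACC=1
Event 3 (INT 0): INT 0 arrives: push (IRQ0, PC=1), enter IRQ0 at PC=0 (depth now 2)
Event 4 (EXEC): [IRQ0] PC=0: INC 1 -> ACC=2
Event 5 (EXEC): [IRQ0] PC=1: INC 3 -> ACC=5
Event 6 (EXEC): [IRQ0] PC=2: INC 3 -> ACC=8
Event 7 (EXEC): [IRQ0] PC=3: IRET -> resume IRQ0 at PC=1 (depth now 1)
Event 8 (EXEC): [IRQ0] PC=1: INC 3 -> ACC=11
Event 9 (EXEC): [IRQ0] PC=2: INC 3 -> ACC=14
Event 10 (EXEC): [IRQ0] PC=3: IRET -> resume MAIN at PC=0 (depth now 0)
Event 11 (EXEC): [MAIN] PC=0: INC 1 -> ACC=15
Event 12 (EXEC): [MAIN] PC=1: INC 4 -> ACC=19
Event 13 (EXEC): [MAIN] PC=2: NOP
Event 14 (EXEC): [MAIN] PC=3: INC 1 -> ACC=20
Event 15 (EXEC): [MAIN] PC=4: HALT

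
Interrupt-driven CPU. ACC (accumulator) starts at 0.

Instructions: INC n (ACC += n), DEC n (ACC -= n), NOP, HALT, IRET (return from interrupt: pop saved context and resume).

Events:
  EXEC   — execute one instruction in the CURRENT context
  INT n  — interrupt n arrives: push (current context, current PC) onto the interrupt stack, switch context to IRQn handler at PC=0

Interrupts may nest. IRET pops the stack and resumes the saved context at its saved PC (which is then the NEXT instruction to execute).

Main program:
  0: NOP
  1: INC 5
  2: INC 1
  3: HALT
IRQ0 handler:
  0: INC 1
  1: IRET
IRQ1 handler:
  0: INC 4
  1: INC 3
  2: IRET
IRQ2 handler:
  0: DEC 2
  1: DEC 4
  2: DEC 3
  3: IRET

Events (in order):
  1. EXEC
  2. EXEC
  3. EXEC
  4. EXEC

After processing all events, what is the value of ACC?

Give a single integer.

Event 1 (EXEC): [MAIN] PC=0: NOP
Event 2 (EXEC): [MAIN] PC=1: INC 5 -> ACC=5
Event 3 (EXEC): [MAIN] PC=2: INC 1 -> ACC=6
Event 4 (EXEC): [MAIN] PC=3: HALT

Answer: 6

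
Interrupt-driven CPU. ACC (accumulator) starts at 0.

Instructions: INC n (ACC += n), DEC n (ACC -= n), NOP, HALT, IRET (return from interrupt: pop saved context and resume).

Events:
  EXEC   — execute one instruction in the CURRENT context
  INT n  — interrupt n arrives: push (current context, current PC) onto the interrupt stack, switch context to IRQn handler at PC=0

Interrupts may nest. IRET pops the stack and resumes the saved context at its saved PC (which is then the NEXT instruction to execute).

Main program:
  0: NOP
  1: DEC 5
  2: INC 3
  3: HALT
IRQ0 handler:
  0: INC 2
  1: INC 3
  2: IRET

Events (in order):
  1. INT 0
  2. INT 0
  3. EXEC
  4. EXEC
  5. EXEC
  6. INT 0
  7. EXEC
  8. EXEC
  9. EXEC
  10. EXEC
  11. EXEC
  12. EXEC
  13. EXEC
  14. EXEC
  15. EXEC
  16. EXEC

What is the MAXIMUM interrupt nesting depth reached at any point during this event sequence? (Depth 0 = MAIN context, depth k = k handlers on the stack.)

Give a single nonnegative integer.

Event 1 (INT 0): INT 0 arrives: push (MAIN, PC=0), enter IRQ0 at PC=0 (depth now 1) [depth=1]
Event 2 (INT 0): INT 0 arrives: push (IRQ0, PC=0), enter IRQ0 at PC=0 (depth now 2) [depth=2]
Event 3 (EXEC): [IRQ0] PC=0: INC 2 -> ACC=2 [depth=2]
Event 4 (EXEC): [IRQ0] PC=1: INC 3 -> ACC=5 [depth=2]
Event 5 (EXEC): [IRQ0] PC=2: IRET -> resume IRQ0 at PC=0 (depth now 1) [depth=1]
Event 6 (INT 0): INT 0 arrives: push (IRQ0, PC=0), enter IRQ0 at PC=0 (depth now 2) [depth=2]
Event 7 (EXEC): [IRQ0] PC=0: INC 2 -> ACC=7 [depth=2]
Event 8 (EXEC): [IRQ0] PC=1: INC 3 -> ACC=10 [depth=2]
Event 9 (EXEC): [IRQ0] PC=2: IRET -> resume IRQ0 at PC=0 (depth now 1) [depth=1]
Event 10 (EXEC): [IRQ0] PC=0: INC 2 -> ACC=12 [depth=1]
Event 11 (EXEC): [IRQ0] PC=1: INC 3 -> ACC=15 [depth=1]
Event 12 (EXEC): [IRQ0] PC=2: IRET -> resume MAIN at PC=0 (depth now 0) [depth=0]
Event 13 (EXEC): [MAIN] PC=0: NOP [depth=0]
Event 14 (EXEC): [MAIN] PC=1: DEC 5 -> ACC=10 [depth=0]
Event 15 (EXEC): [MAIN] PC=2: INC 3 -> ACC=13 [depth=0]
Event 16 (EXEC): [MAIN] PC=3: HALT [depth=0]
Max depth observed: 2

Answer: 2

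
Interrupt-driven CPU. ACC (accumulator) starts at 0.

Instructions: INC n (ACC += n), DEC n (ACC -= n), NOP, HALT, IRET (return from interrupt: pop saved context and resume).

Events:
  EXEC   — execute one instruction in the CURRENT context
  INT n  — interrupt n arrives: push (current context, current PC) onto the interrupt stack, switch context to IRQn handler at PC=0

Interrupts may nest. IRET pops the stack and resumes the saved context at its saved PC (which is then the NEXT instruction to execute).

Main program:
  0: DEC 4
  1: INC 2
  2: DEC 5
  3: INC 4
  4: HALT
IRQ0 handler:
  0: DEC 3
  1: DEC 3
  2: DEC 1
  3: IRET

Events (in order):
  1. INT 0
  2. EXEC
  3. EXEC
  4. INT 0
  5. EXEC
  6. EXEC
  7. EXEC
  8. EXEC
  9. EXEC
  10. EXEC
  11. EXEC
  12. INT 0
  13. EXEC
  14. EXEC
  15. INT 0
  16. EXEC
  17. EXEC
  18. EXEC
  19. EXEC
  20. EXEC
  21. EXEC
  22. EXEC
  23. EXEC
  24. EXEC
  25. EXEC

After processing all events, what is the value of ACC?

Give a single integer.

Event 1 (INT 0): INT 0 arrives: push (MAIN, PC=0), enter IRQ0 at PC=0 (depth now 1)
Event 2 (EXEC): [IRQ0] PC=0: DEC 3 -> ACC=-3
Event 3 (EXEC): [IRQ0] PC=1: DEC 3 -> ACC=-6
Event 4 (INT 0): INT 0 arrives: push (IRQ0, PC=2), enter IRQ0 at PC=0 (depth now 2)
Event 5 (EXEC): [IRQ0] PC=0: DEC 3 -> ACC=-9
Event 6 (EXEC): [IRQ0] PC=1: DEC 3 -> ACC=-12
Event 7 (EXEC): [IRQ0] PC=2: DEC 1 -> ACC=-13
Event 8 (EXEC): [IRQ0] PC=3: IRET -> resume IRQ0 at PC=2 (depth now 1)
Event 9 (EXEC): [IRQ0] PC=2: DEC 1 -> ACC=-14
Event 10 (EXEC): [IRQ0] PC=3: IRET -> resume MAIN at PC=0 (depth now 0)
Event 11 (EXEC): [MAIN] PC=0: DEC 4 -> ACC=-18
Event 12 (INT 0): INT 0 arrives: push (MAIN, PC=1), enter IRQ0 at PC=0 (depth now 1)
Event 13 (EXEC): [IRQ0] PC=0: DEC 3 -> ACC=-21
Event 14 (EXEC): [IRQ0] PC=1: DEC 3 -> ACC=-24
Event 15 (INT 0): INT 0 arrives: push (IRQ0, PC=2), enter IRQ0 at PC=0 (depth now 2)
Event 16 (EXEC): [IRQ0] PC=0: DEC 3 -> ACC=-27
Event 17 (EXEC): [IRQ0] PC=1: DEC 3 -> ACC=-30
Event 18 (EXEC): [IRQ0] PC=2: DEC 1 -> ACC=-31
Event 19 (EXEC): [IRQ0] PC=3: IRET -> resume IRQ0 at PC=2 (depth now 1)
Event 20 (EXEC): [IRQ0] PC=2: DEC 1 -> ACC=-32
Event 21 (EXEC): [IRQ0] PC=3: IRET -> resume MAIN at PC=1 (depth now 0)
Event 22 (EXEC): [MAIN] PC=1: INC 2 -> ACC=-30
Event 23 (EXEC): [MAIN] PC=2: DEC 5 -> ACC=-35
Event 24 (EXEC): [MAIN] PC=3: INC 4 -> ACC=-31
Event 25 (EXEC): [MAIN] PC=4: HALT

Answer: -31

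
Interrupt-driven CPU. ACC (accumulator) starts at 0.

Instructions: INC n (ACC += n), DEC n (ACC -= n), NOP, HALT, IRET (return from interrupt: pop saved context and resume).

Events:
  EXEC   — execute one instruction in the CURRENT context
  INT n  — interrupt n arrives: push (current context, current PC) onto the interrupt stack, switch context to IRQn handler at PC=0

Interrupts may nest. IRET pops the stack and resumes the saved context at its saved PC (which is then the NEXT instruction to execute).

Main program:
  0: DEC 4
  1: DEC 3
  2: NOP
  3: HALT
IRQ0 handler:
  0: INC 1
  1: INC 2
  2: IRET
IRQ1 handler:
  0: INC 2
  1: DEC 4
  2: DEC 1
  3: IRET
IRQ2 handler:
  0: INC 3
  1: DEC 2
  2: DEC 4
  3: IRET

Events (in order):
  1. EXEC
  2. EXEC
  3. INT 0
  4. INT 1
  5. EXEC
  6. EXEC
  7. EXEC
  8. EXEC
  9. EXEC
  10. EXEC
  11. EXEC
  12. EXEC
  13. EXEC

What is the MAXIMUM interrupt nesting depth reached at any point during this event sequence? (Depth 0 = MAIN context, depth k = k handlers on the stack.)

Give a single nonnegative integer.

Event 1 (EXEC): [MAIN] PC=0: DEC 4 -> ACC=-4 [depth=0]
Event 2 (EXEC): [MAIN] PC=1: DEC 3 -> ACC=-7 [depth=0]
Event 3 (INT 0): INT 0 arrives: push (MAIN, PC=2), enter IRQ0 at PC=0 (depth now 1) [depth=1]
Event 4 (INT 1): INT 1 arrives: push (IRQ0, PC=0), enter IRQ1 at PC=0 (depth now 2) [depth=2]
Event 5 (EXEC): [IRQ1] PC=0: INC 2 -> ACC=-5 [depth=2]
Event 6 (EXEC): [IRQ1] PC=1: DEC 4 -> ACC=-9 [depth=2]
Event 7 (EXEC): [IRQ1] PC=2: DEC 1 -> ACC=-10 [depth=2]
Event 8 (EXEC): [IRQ1] PC=3: IRET -> resume IRQ0 at PC=0 (depth now 1) [depth=1]
Event 9 (EXEC): [IRQ0] PC=0: INC 1 -> ACC=-9 [depth=1]
Event 10 (EXEC): [IRQ0] PC=1: INC 2 -> ACC=-7 [depth=1]
Event 11 (EXEC): [IRQ0] PC=2: IRET -> resume MAIN at PC=2 (depth now 0) [depth=0]
Event 12 (EXEC): [MAIN] PC=2: NOP [depth=0]
Event 13 (EXEC): [MAIN] PC=3: HALT [depth=0]
Max depth observed: 2

Answer: 2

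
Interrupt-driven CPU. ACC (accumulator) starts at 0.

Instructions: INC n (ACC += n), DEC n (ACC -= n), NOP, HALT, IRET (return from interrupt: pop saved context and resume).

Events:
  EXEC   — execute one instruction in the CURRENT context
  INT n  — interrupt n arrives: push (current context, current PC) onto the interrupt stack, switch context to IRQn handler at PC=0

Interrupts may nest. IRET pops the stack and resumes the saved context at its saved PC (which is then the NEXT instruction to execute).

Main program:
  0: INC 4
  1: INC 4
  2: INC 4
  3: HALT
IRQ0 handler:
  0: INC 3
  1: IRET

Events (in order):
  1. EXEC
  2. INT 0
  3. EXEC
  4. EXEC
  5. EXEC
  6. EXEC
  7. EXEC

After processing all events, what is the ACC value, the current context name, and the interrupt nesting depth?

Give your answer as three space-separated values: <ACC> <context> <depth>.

Answer: 15 MAIN 0

Derivation:
Event 1 (EXEC): [MAIN] PC=0: INC 4 -> ACC=4
Event 2 (INT 0): INT 0 arrives: push (MAIN, PC=1), enter IRQ0 at PC=0 (depth now 1)
Event 3 (EXEC): [IRQ0] PC=0: INC 3 -> ACC=7
Event 4 (EXEC): [IRQ0] PC=1: IRET -> resume MAIN at PC=1 (depth now 0)
Event 5 (EXEC): [MAIN] PC=1: INC 4 -> ACC=11
Event 6 (EXEC): [MAIN] PC=2: INC 4 -> ACC=15
Event 7 (EXEC): [MAIN] PC=3: HALT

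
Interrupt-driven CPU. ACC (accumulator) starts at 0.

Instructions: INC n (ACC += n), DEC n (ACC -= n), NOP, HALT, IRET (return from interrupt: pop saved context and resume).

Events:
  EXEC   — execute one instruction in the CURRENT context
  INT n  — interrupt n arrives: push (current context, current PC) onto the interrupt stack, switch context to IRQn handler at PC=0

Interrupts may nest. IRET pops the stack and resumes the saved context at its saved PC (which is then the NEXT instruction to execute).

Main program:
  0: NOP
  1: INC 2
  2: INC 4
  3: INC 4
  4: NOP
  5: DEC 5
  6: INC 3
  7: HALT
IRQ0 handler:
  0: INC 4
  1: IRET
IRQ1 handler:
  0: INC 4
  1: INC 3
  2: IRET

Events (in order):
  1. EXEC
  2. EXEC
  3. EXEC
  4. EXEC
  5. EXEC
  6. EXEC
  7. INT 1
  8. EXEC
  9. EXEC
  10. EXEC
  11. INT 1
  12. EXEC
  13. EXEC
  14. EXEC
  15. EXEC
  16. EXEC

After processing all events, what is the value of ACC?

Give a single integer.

Answer: 22

Derivation:
Event 1 (EXEC): [MAIN] PC=0: NOP
Event 2 (EXEC): [MAIN] PC=1: INC 2 -> ACC=2
Event 3 (EXEC): [MAIN] PC=2: INC 4 -> ACC=6
Event 4 (EXEC): [MAIN] PC=3: INC 4 -> ACC=10
Event 5 (EXEC): [MAIN] PC=4: NOP
Event 6 (EXEC): [MAIN] PC=5: DEC 5 -> ACC=5
Event 7 (INT 1): INT 1 arrives: push (MAIN, PC=6), enter IRQ1 at PC=0 (depth now 1)
Event 8 (EXEC): [IRQ1] PC=0: INC 4 -> ACC=9
Event 9 (EXEC): [IRQ1] PC=1: INC 3 -> ACC=12
Event 10 (EXEC): [IRQ1] PC=2: IRET -> resume MAIN at PC=6 (depth now 0)
Event 11 (INT 1): INT 1 arrives: push (MAIN, PC=6), enter IRQ1 at PC=0 (depth now 1)
Event 12 (EXEC): [IRQ1] PC=0: INC 4 -> ACC=16
Event 13 (EXEC): [IRQ1] PC=1: INC 3 -> ACC=19
Event 14 (EXEC): [IRQ1] PC=2: IRET -> resume MAIN at PC=6 (depth now 0)
Event 15 (EXEC): [MAIN] PC=6: INC 3 -> ACC=22
Event 16 (EXEC): [MAIN] PC=7: HALT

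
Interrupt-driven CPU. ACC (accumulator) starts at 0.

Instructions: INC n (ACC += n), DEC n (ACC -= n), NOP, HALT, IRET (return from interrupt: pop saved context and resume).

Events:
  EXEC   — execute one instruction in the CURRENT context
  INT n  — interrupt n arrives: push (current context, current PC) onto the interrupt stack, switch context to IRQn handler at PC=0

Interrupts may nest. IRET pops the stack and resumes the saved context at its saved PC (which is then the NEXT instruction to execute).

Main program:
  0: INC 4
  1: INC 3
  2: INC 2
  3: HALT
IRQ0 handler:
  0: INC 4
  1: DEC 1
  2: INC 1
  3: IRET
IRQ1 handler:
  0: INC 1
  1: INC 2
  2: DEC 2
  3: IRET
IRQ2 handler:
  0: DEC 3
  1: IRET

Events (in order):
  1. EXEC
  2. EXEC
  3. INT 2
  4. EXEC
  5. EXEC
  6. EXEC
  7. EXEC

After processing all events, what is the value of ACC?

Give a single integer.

Event 1 (EXEC): [MAIN] PC=0: INC 4 -> ACC=4
Event 2 (EXEC): [MAIN] PC=1: INC 3 -> ACC=7
Event 3 (INT 2): INT 2 arrives: push (MAIN, PC=2), enter IRQ2 at PC=0 (depth now 1)
Event 4 (EXEC): [IRQ2] PC=0: DEC 3 -> ACC=4
Event 5 (EXEC): [IRQ2] PC=1: IRET -> resume MAIN at PC=2 (depth now 0)
Event 6 (EXEC): [MAIN] PC=2: INC 2 -> ACC=6
Event 7 (EXEC): [MAIN] PC=3: HALT

Answer: 6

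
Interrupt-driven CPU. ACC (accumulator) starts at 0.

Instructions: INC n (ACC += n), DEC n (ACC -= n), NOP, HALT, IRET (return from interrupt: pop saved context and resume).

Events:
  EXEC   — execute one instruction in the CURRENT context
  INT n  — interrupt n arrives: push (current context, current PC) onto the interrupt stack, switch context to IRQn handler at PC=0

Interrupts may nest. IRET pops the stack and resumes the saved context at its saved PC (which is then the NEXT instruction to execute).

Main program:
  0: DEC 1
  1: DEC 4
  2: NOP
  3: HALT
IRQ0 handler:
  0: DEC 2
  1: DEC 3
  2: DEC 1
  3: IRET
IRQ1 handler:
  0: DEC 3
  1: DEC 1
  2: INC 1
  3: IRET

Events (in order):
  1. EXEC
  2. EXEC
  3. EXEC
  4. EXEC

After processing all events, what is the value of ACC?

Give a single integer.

Answer: -5

Derivation:
Event 1 (EXEC): [MAIN] PC=0: DEC 1 -> ACC=-1
Event 2 (EXEC): [MAIN] PC=1: DEC 4 -> ACC=-5
Event 3 (EXEC): [MAIN] PC=2: NOP
Event 4 (EXEC): [MAIN] PC=3: HALT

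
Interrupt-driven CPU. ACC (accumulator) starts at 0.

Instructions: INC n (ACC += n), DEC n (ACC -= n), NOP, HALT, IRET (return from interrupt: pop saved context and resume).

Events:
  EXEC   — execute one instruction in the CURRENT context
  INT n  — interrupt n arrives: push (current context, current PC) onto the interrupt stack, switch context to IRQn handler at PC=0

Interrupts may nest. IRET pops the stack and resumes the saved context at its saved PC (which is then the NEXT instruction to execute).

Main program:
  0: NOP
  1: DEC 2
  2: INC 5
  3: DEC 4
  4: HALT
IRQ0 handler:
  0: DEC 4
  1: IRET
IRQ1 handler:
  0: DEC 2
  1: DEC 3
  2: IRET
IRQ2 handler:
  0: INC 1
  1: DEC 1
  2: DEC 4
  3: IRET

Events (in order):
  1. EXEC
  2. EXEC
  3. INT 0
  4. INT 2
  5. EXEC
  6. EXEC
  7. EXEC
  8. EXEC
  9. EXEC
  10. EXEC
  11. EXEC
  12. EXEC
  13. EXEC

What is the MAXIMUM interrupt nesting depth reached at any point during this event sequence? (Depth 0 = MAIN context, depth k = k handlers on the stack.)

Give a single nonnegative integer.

Event 1 (EXEC): [MAIN] PC=0: NOP [depth=0]
Event 2 (EXEC): [MAIN] PC=1: DEC 2 -> ACC=-2 [depth=0]
Event 3 (INT 0): INT 0 arrives: push (MAIN, PC=2), enter IRQ0 at PC=0 (depth now 1) [depth=1]
Event 4 (INT 2): INT 2 arrives: push (IRQ0, PC=0), enter IRQ2 at PC=0 (depth now 2) [depth=2]
Event 5 (EXEC): [IRQ2] PC=0: INC 1 -> ACC=-1 [depth=2]
Event 6 (EXEC): [IRQ2] PC=1: DEC 1 -> ACC=-2 [depth=2]
Event 7 (EXEC): [IRQ2] PC=2: DEC 4 -> ACC=-6 [depth=2]
Event 8 (EXEC): [IRQ2] PC=3: IRET -> resume IRQ0 at PC=0 (depth now 1) [depth=1]
Event 9 (EXEC): [IRQ0] PC=0: DEC 4 -> ACC=-10 [depth=1]
Event 10 (EXEC): [IRQ0] PC=1: IRET -> resume MAIN at PC=2 (depth now 0) [depth=0]
Event 11 (EXEC): [MAIN] PC=2: INC 5 -> ACC=-5 [depth=0]
Event 12 (EXEC): [MAIN] PC=3: DEC 4 -> ACC=-9 [depth=0]
Event 13 (EXEC): [MAIN] PC=4: HALT [depth=0]
Max depth observed: 2

Answer: 2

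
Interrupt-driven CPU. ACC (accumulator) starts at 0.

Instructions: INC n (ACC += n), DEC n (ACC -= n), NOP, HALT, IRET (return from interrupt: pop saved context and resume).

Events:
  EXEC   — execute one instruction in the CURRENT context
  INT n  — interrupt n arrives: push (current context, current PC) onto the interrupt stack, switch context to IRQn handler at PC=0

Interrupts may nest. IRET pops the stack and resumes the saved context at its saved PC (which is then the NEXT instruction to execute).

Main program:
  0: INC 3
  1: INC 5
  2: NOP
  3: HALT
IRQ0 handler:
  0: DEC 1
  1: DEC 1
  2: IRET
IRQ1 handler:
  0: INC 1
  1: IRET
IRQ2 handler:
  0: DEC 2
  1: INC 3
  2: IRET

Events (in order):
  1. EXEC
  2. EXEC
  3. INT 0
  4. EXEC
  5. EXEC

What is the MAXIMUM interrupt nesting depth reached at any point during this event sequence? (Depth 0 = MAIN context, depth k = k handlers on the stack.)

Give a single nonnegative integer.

Event 1 (EXEC): [MAIN] PC=0: INC 3 -> ACC=3 [depth=0]
Event 2 (EXEC): [MAIN] PC=1: INC 5 -> ACC=8 [depth=0]
Event 3 (INT 0): INT 0 arrives: push (MAIN, PC=2), enter IRQ0 at PC=0 (depth now 1) [depth=1]
Event 4 (EXEC): [IRQ0] PC=0: DEC 1 -> ACC=7 [depth=1]
Event 5 (EXEC): [IRQ0] PC=1: DEC 1 -> ACC=6 [depth=1]
Max depth observed: 1

Answer: 1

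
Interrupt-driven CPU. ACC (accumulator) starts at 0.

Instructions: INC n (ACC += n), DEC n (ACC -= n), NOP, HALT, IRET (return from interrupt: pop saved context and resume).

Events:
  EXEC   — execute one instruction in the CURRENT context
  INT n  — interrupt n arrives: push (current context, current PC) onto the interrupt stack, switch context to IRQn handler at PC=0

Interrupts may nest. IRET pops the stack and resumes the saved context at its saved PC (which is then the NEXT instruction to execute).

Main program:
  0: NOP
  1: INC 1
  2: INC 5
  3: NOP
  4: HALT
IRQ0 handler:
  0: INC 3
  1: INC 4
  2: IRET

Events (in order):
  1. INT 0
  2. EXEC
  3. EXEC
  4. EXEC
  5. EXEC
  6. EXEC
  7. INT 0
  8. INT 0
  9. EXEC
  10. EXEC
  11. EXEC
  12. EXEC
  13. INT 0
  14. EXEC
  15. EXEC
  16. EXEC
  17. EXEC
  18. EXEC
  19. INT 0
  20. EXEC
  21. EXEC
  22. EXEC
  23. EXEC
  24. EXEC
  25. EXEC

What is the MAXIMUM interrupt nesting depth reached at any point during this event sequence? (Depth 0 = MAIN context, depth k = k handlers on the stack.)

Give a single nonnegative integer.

Answer: 2

Derivation:
Event 1 (INT 0): INT 0 arrives: push (MAIN, PC=0), enter IRQ0 at PC=0 (depth now 1) [depth=1]
Event 2 (EXEC): [IRQ0] PC=0: INC 3 -> ACC=3 [depth=1]
Event 3 (EXEC): [IRQ0] PC=1: INC 4 -> ACC=7 [depth=1]
Event 4 (EXEC): [IRQ0] PC=2: IRET -> resume MAIN at PC=0 (depth now 0) [depth=0]
Event 5 (EXEC): [MAIN] PC=0: NOP [depth=0]
Event 6 (EXEC): [MAIN] PC=1: INC 1 -> ACC=8 [depth=0]
Event 7 (INT 0): INT 0 arrives: push (MAIN, PC=2), enter IRQ0 at PC=0 (depth now 1) [depth=1]
Event 8 (INT 0): INT 0 arrives: push (IRQ0, PC=0), enter IRQ0 at PC=0 (depth now 2) [depth=2]
Event 9 (EXEC): [IRQ0] PC=0: INC 3 -> ACC=11 [depth=2]
Event 10 (EXEC): [IRQ0] PC=1: INC 4 -> ACC=15 [depth=2]
Event 11 (EXEC): [IRQ0] PC=2: IRET -> resume IRQ0 at PC=0 (depth now 1) [depth=1]
Event 12 (EXEC): [IRQ0] PC=0: INC 3 -> ACC=18 [depth=1]
Event 13 (INT 0): INT 0 arrives: push (IRQ0, PC=1), enter IRQ0 at PC=0 (depth now 2) [depth=2]
Event 14 (EXEC): [IRQ0] PC=0: INC 3 -> ACC=21 [depth=2]
Event 15 (EXEC): [IRQ0] PC=1: INC 4 -> ACC=25 [depth=2]
Event 16 (EXEC): [IRQ0] PC=2: IRET -> resume IRQ0 at PC=1 (depth now 1) [depth=1]
Event 17 (EXEC): [IRQ0] PC=1: INC 4 -> ACC=29 [depth=1]
Event 18 (EXEC): [IRQ0] PC=2: IRET -> resume MAIN at PC=2 (depth now 0) [depth=0]
Event 19 (INT 0): INT 0 arrives: push (MAIN, PC=2), enter IRQ0 at PC=0 (depth now 1) [depth=1]
Event 20 (EXEC): [IRQ0] PC=0: INC 3 -> ACC=32 [depth=1]
Event 21 (EXEC): [IRQ0] PC=1: INC 4 -> ACC=36 [depth=1]
Event 22 (EXEC): [IRQ0] PC=2: IRET -> resume MAIN at PC=2 (depth now 0) [depth=0]
Event 23 (EXEC): [MAIN] PC=2: INC 5 -> ACC=41 [depth=0]
Event 24 (EXEC): [MAIN] PC=3: NOP [depth=0]
Event 25 (EXEC): [MAIN] PC=4: HALT [depth=0]
Max depth observed: 2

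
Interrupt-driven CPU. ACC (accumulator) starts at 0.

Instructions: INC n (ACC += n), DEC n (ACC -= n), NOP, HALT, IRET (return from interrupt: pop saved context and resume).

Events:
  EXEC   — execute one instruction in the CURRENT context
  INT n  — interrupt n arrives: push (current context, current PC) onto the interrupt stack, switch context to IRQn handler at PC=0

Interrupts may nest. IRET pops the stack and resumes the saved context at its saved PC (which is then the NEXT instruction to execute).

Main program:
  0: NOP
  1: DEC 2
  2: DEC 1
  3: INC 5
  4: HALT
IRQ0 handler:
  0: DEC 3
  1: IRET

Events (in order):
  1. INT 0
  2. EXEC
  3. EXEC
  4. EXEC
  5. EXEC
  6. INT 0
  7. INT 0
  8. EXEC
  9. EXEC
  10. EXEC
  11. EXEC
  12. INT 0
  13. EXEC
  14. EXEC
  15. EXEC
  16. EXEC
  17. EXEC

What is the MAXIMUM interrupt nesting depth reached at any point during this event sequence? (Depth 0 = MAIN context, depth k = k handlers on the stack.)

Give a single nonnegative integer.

Event 1 (INT 0): INT 0 arrives: push (MAIN, PC=0), enter IRQ0 at PC=0 (depth now 1) [depth=1]
Event 2 (EXEC): [IRQ0] PC=0: DEC 3 -> ACC=-3 [depth=1]
Event 3 (EXEC): [IRQ0] PC=1: IRET -> resume MAIN at PC=0 (depth now 0) [depth=0]
Event 4 (EXEC): [MAIN] PC=0: NOP [depth=0]
Event 5 (EXEC): [MAIN] PC=1: DEC 2 -> ACC=-5 [depth=0]
Event 6 (INT 0): INT 0 arrives: push (MAIN, PC=2), enter IRQ0 at PC=0 (depth now 1) [depth=1]
Event 7 (INT 0): INT 0 arrives: push (IRQ0, PC=0), enter IRQ0 at PC=0 (depth now 2) [depth=2]
Event 8 (EXEC): [IRQ0] PC=0: DEC 3 -> ACC=-8 [depth=2]
Event 9 (EXEC): [IRQ0] PC=1: IRET -> resume IRQ0 at PC=0 (depth now 1) [depth=1]
Event 10 (EXEC): [IRQ0] PC=0: DEC 3 -> ACC=-11 [depth=1]
Event 11 (EXEC): [IRQ0] PC=1: IRET -> resume MAIN at PC=2 (depth now 0) [depth=0]
Event 12 (INT 0): INT 0 arrives: push (MAIN, PC=2), enter IRQ0 at PC=0 (depth now 1) [depth=1]
Event 13 (EXEC): [IRQ0] PC=0: DEC 3 -> ACC=-14 [depth=1]
Event 14 (EXEC): [IRQ0] PC=1: IRET -> resume MAIN at PC=2 (depth now 0) [depth=0]
Event 15 (EXEC): [MAIN] PC=2: DEC 1 -> ACC=-15 [depth=0]
Event 16 (EXEC): [MAIN] PC=3: INC 5 -> ACC=-10 [depth=0]
Event 17 (EXEC): [MAIN] PC=4: HALT [depth=0]
Max depth observed: 2

Answer: 2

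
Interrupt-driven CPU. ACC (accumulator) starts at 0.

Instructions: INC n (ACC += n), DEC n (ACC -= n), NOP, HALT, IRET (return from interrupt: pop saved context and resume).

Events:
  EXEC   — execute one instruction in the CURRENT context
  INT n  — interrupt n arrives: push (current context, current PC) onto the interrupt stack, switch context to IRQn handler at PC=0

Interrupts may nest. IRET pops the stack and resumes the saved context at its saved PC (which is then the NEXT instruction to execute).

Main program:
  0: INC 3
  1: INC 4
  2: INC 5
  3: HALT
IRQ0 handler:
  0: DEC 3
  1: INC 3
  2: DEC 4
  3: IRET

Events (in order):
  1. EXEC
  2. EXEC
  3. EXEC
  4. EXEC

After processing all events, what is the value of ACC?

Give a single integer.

Answer: 12

Derivation:
Event 1 (EXEC): [MAIN] PC=0: INC 3 -> ACC=3
Event 2 (EXEC): [MAIN] PC=1: INC 4 -> ACC=7
Event 3 (EXEC): [MAIN] PC=2: INC 5 -> ACC=12
Event 4 (EXEC): [MAIN] PC=3: HALT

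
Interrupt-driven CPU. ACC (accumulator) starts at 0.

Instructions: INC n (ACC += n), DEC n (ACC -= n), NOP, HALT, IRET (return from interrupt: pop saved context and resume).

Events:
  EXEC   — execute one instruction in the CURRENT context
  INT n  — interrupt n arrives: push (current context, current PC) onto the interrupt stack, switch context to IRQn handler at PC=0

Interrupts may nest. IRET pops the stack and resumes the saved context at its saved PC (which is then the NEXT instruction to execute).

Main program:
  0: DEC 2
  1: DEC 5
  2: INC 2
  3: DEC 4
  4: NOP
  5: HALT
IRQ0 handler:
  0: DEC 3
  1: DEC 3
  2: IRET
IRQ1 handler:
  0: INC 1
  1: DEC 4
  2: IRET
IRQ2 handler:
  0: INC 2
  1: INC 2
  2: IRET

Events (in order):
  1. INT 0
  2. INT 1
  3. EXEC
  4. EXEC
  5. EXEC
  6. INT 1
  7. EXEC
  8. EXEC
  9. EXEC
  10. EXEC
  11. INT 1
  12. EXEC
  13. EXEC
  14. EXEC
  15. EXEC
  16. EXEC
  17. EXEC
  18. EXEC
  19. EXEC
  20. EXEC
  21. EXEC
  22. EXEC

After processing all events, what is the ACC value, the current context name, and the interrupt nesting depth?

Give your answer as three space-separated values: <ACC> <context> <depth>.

Answer: -24 MAIN 0

Derivation:
Event 1 (INT 0): INT 0 arrives: push (MAIN, PC=0), enter IRQ0 at PC=0 (depth now 1)
Event 2 (INT 1): INT 1 arrives: push (IRQ0, PC=0), enter IRQ1 at PC=0 (depth now 2)
Event 3 (EXEC): [IRQ1] PC=0: INC 1 -> ACC=1
Event 4 (EXEC): [IRQ1] PC=1: DEC 4 -> ACC=-3
Event 5 (EXEC): [IRQ1] PC=2: IRET -> resume IRQ0 at PC=0 (depth now 1)
Event 6 (INT 1): INT 1 arrives: push (IRQ0, PC=0), enter IRQ1 at PC=0 (depth now 2)
Event 7 (EXEC): [IRQ1] PC=0: INC 1 -> ACC=-2
Event 8 (EXEC): [IRQ1] PC=1: DEC 4 -> ACC=-6
Event 9 (EXEC): [IRQ1] PC=2: IRET -> resume IRQ0 at PC=0 (depth now 1)
Event 10 (EXEC): [IRQ0] PC=0: DEC 3 -> ACC=-9
Event 11 (INT 1): INT 1 arrives: push (IRQ0, PC=1), enter IRQ1 at PC=0 (depth now 2)
Event 12 (EXEC): [IRQ1] PC=0: INC 1 -> ACC=-8
Event 13 (EXEC): [IRQ1] PC=1: DEC 4 -> ACC=-12
Event 14 (EXEC): [IRQ1] PC=2: IRET -> resume IRQ0 at PC=1 (depth now 1)
Event 15 (EXEC): [IRQ0] PC=1: DEC 3 -> ACC=-15
Event 16 (EXEC): [IRQ0] PC=2: IRET -> resume MAIN at PC=0 (depth now 0)
Event 17 (EXEC): [MAIN] PC=0: DEC 2 -> ACC=-17
Event 18 (EXEC): [MAIN] PC=1: DEC 5 -> ACC=-22
Event 19 (EXEC): [MAIN] PC=2: INC 2 -> ACC=-20
Event 20 (EXEC): [MAIN] PC=3: DEC 4 -> ACC=-24
Event 21 (EXEC): [MAIN] PC=4: NOP
Event 22 (EXEC): [MAIN] PC=5: HALT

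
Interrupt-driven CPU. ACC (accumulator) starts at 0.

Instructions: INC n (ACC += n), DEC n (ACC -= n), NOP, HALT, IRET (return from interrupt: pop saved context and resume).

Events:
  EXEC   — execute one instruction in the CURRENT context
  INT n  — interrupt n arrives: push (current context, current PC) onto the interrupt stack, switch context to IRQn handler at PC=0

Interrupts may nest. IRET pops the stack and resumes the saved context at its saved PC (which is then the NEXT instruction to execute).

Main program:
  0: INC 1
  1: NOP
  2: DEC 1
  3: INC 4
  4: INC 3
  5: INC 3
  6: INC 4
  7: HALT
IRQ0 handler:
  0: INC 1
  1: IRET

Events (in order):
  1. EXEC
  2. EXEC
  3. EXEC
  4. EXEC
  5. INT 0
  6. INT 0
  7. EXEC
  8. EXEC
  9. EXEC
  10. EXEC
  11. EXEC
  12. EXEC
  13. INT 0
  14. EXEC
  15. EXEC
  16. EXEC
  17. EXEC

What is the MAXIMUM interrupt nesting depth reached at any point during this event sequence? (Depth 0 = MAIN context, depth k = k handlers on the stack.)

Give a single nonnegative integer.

Answer: 2

Derivation:
Event 1 (EXEC): [MAIN] PC=0: INC 1 -> ACC=1 [depth=0]
Event 2 (EXEC): [MAIN] PC=1: NOP [depth=0]
Event 3 (EXEC): [MAIN] PC=2: DEC 1 -> ACC=0 [depth=0]
Event 4 (EXEC): [MAIN] PC=3: INC 4 -> ACC=4 [depth=0]
Event 5 (INT 0): INT 0 arrives: push (MAIN, PC=4), enter IRQ0 at PC=0 (depth now 1) [depth=1]
Event 6 (INT 0): INT 0 arrives: push (IRQ0, PC=0), enter IRQ0 at PC=0 (depth now 2) [depth=2]
Event 7 (EXEC): [IRQ0] PC=0: INC 1 -> ACC=5 [depth=2]
Event 8 (EXEC): [IRQ0] PC=1: IRET -> resume IRQ0 at PC=0 (depth now 1) [depth=1]
Event 9 (EXEC): [IRQ0] PC=0: INC 1 -> ACC=6 [depth=1]
Event 10 (EXEC): [IRQ0] PC=1: IRET -> resume MAIN at PC=4 (depth now 0) [depth=0]
Event 11 (EXEC): [MAIN] PC=4: INC 3 -> ACC=9 [depth=0]
Event 12 (EXEC): [MAIN] PC=5: INC 3 -> ACC=12 [depth=0]
Event 13 (INT 0): INT 0 arrives: push (MAIN, PC=6), enter IRQ0 at PC=0 (depth now 1) [depth=1]
Event 14 (EXEC): [IRQ0] PC=0: INC 1 -> ACC=13 [depth=1]
Event 15 (EXEC): [IRQ0] PC=1: IRET -> resume MAIN at PC=6 (depth now 0) [depth=0]
Event 16 (EXEC): [MAIN] PC=6: INC 4 -> ACC=17 [depth=0]
Event 17 (EXEC): [MAIN] PC=7: HALT [depth=0]
Max depth observed: 2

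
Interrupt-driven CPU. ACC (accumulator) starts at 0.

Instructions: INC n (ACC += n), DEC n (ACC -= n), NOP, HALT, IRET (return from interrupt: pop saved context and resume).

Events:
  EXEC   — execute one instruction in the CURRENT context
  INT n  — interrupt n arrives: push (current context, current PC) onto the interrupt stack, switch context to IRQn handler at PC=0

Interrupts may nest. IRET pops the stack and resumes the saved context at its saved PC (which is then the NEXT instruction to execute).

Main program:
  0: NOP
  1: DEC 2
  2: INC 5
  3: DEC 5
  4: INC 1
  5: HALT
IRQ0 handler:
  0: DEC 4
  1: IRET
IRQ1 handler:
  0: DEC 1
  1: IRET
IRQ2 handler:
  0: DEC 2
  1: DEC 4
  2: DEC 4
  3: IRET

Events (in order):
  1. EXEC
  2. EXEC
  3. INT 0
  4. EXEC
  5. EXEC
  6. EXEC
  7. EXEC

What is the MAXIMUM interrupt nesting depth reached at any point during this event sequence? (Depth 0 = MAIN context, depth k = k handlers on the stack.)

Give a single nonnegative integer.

Answer: 1

Derivation:
Event 1 (EXEC): [MAIN] PC=0: NOP [depth=0]
Event 2 (EXEC): [MAIN] PC=1: DEC 2 -> ACC=-2 [depth=0]
Event 3 (INT 0): INT 0 arrives: push (MAIN, PC=2), enter IRQ0 at PC=0 (depth now 1) [depth=1]
Event 4 (EXEC): [IRQ0] PC=0: DEC 4 -> ACC=-6 [depth=1]
Event 5 (EXEC): [IRQ0] PC=1: IRET -> resume MAIN at PC=2 (depth now 0) [depth=0]
Event 6 (EXEC): [MAIN] PC=2: INC 5 -> ACC=-1 [depth=0]
Event 7 (EXEC): [MAIN] PC=3: DEC 5 -> ACC=-6 [depth=0]
Max depth observed: 1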